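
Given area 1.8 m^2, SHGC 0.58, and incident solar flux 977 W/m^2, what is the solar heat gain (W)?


Solar heat gain: Q = Area * SHGC * Irradiance
  Q = 1.8 * 0.58 * 977 = 1020 W

1020 W


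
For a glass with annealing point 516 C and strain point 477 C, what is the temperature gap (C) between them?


Gap = T_anneal - T_strain:
  gap = 516 - 477 = 39 C

39 C


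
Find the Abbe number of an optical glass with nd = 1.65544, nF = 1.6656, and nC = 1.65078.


Abbe number formula: Vd = (nd - 1) / (nF - nC)
  nd - 1 = 1.65544 - 1 = 0.65544
  nF - nC = 1.6656 - 1.65078 = 0.01482
  Vd = 0.65544 / 0.01482 = 44.23

44.23


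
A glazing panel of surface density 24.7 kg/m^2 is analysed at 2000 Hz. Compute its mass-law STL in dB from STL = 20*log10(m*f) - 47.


Mass law: STL = 20 * log10(m * f) - 47
  m * f = 24.7 * 2000 = 49400
  log10(49400) = 4.69373
  STL = 20 * 4.69373 - 47 = 93.8746 - 47 = 46.9 dB

46.9 dB


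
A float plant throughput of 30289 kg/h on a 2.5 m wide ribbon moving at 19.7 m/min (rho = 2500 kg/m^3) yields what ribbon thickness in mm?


Ribbon cross-section from mass balance:
  Volume rate = throughput / density = 30289 / 2500 = 12.1156 m^3/h
  thickness = volume rate / (speed * 60 * width), i.e.
  thickness = throughput / (60 * speed * width * density) * 1000
  thickness = 30289 / (60 * 19.7 * 2.5 * 2500) * 1000 = 4.1 mm

4.1 mm


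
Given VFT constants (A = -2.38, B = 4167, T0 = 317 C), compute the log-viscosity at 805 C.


VFT equation: log(eta) = A + B / (T - T0)
  T - T0 = 805 - 317 = 488
  B / (T - T0) = 4167 / 488 = 8.539
  log(eta) = -2.38 + 8.539 = 6.159

6.159


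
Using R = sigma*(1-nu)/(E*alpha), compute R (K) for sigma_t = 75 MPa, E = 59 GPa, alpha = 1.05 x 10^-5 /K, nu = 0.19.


Thermal shock resistance: R = sigma * (1 - nu) / (E * alpha)
  Numerator = 75 * (1 - 0.19) = 60.75
  Denominator = 59 * 1000 * (1.05 x 10^-5) = 0.6195
  R = 60.75 / 0.6195 = 98.1 K

98.1 K


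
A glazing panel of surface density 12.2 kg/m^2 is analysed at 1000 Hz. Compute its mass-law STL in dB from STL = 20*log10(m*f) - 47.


Mass law: STL = 20 * log10(m * f) - 47
  m * f = 12.2 * 1000 = 12200
  log10(12200) = 4.08636
  STL = 20 * 4.08636 - 47 = 81.7272 - 47 = 34.7 dB

34.7 dB


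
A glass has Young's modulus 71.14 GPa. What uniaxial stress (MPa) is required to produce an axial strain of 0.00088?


Rearrange E = sigma / epsilon:
  sigma = E * epsilon
  E (MPa) = 71.14 * 1000 = 71140
  sigma = 71140 * 0.00088 = 62.6 MPa

62.6 MPa


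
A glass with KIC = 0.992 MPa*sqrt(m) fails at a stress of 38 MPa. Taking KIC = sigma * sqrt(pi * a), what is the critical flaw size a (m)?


Rearrange KIC = sigma * sqrt(pi * a):
  sqrt(pi * a) = KIC / sigma
  sqrt(pi * a) = 0.992 / 38 = 0.026105
  a = (KIC / sigma)^2 / pi
  a = 0.026105^2 / pi = 0.0002169 m

0.0002169 m


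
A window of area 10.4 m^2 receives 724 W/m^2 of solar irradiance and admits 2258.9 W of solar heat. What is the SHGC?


Rearrange Q = Area * SHGC * Irradiance:
  SHGC = Q / (Area * Irradiance)
  SHGC = 2258.9 / (10.4 * 724) = 0.3

0.3


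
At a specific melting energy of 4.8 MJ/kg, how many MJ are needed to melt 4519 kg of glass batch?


Total energy = mass * specific energy
  E = 4519 * 4.8 = 21691.2 MJ

21691.2 MJ


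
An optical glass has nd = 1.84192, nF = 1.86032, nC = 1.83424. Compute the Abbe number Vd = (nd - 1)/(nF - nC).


Abbe number formula: Vd = (nd - 1) / (nF - nC)
  nd - 1 = 1.84192 - 1 = 0.84192
  nF - nC = 1.86032 - 1.83424 = 0.02608
  Vd = 0.84192 / 0.02608 = 32.28

32.28


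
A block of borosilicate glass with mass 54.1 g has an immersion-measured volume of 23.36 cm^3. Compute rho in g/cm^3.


Use the definition of density:
  rho = mass / volume
  rho = 54.1 / 23.36 = 2.316 g/cm^3

2.316 g/cm^3


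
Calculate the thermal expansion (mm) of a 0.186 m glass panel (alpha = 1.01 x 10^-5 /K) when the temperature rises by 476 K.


Thermal expansion formula: dL = alpha * L0 * dT
  dL = (1.01 x 10^-5) * 0.186 * 476 = 0.00089421 m
Convert to mm: 0.00089421 * 1000 = 0.8942 mm

0.8942 mm


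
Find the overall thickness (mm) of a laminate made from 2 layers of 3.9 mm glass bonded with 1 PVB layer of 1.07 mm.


Total thickness = glass contribution + PVB contribution
  Glass: 2 * 3.9 = 7.8 mm
  PVB: 1 * 1.07 = 1.07 mm
  Total = 7.8 + 1.07 = 8.87 mm

8.87 mm


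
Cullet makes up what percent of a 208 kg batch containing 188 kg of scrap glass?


Cullet ratio = (cullet mass / total batch mass) * 100
  Ratio = 188 / 208 * 100 = 90.38%

90.38%


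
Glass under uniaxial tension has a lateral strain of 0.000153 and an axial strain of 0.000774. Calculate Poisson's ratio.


Poisson's ratio: nu = lateral strain / axial strain
  nu = 0.000153 / 0.000774 = 0.1977

0.1977


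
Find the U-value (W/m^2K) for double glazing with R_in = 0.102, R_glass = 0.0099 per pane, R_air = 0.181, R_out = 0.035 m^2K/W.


Total thermal resistance (series):
  R_total = R_in + R_glass + R_air + R_glass + R_out
  R_total = 0.102 + 0.0099 + 0.181 + 0.0099 + 0.035 = 0.3378 m^2K/W
U-value = 1 / R_total = 1 / 0.3378 = 2.96 W/m^2K

2.96 W/m^2K


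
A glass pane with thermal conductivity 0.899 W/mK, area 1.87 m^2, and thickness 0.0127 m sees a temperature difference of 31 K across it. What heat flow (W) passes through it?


Fourier's law: Q = k * A * dT / t
  Q = 0.899 * 1.87 * 31 / 0.0127
  Q = 52.11503 / 0.0127 = 4103.5 W

4103.5 W


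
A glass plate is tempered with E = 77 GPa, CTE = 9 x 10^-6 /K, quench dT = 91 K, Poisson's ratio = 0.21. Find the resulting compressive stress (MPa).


Tempering stress: sigma = E * alpha * dT / (1 - nu)
  E (MPa) = 77 * 1000 = 77000
  Numerator = 77000 * (9 x 10^-6) * 91 = 63.063
  Denominator = 1 - 0.21 = 0.79
  sigma = 63.063 / 0.79 = 79.8 MPa

79.8 MPa


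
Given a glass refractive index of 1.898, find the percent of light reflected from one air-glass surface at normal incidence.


Fresnel reflectance at normal incidence:
  R = ((n - 1)/(n + 1))^2
  (n - 1)/(n + 1) = (1.898 - 1)/(1.898 + 1) = 0.309869
  R = 0.309869^2 = 0.0960188
  R(%) = 0.0960188 * 100 = 9.602%

9.602%


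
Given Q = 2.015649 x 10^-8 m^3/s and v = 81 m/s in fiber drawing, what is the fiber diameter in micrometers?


Cross-sectional area from continuity:
  A = Q / v = 2.015649 x 10^-8 / 81 = 2.488456 x 10^-10 m^2
Diameter from circular cross-section:
  d = sqrt(4A / pi) * 10^6 (m -> um)
  d = sqrt(4 * 2.488456 x 10^-10 / pi) * 10^6 = 17.8 um

17.8 um


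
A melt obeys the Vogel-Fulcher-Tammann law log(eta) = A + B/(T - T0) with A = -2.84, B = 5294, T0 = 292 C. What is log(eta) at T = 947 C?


VFT equation: log(eta) = A + B / (T - T0)
  T - T0 = 947 - 292 = 655
  B / (T - T0) = 5294 / 655 = 8.082
  log(eta) = -2.84 + 8.082 = 5.242

5.242


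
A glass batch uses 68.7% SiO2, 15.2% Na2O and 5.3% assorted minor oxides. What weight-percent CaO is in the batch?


Pieces sum to 100%:
  CaO = 100 - (SiO2 + Na2O + others)
  CaO = 100 - (68.7 + 15.2 + 5.3) = 10.8%

10.8%


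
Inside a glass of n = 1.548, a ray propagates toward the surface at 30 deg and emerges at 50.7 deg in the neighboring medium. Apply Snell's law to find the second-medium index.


Apply Snell's law: n1 * sin(theta1) = n2 * sin(theta2)
  n2 = n1 * sin(theta1) / sin(theta2)
  sin(30) = 0.5
  sin(50.7) = 0.77384
  n2 = 1.548 * 0.5 / 0.77384 = 1.0002

1.0002


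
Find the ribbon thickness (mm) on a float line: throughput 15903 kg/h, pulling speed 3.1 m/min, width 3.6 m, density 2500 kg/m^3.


Ribbon cross-section from mass balance:
  Volume rate = throughput / density = 15903 / 2500 = 6.3612 m^3/h
  thickness = volume rate / (speed * 60 * width), i.e.
  thickness = throughput / (60 * speed * width * density) * 1000
  thickness = 15903 / (60 * 3.1 * 3.6 * 2500) * 1000 = 9.5 mm

9.5 mm


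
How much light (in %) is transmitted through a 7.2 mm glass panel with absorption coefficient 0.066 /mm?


Beer-Lambert law: T = exp(-alpha * thickness)
  exponent = -0.066 * 7.2 = -0.4752
  T = exp(-0.4752) = 0.6218
  Percentage = 0.6218 * 100 = 62.18%

62.18%


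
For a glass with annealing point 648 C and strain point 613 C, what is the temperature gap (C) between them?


Gap = T_anneal - T_strain:
  gap = 648 - 613 = 35 C

35 C


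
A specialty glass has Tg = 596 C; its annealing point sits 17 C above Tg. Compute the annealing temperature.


The annealing temperature is Tg plus the offset:
  T_anneal = 596 + 17 = 613 C

613 C


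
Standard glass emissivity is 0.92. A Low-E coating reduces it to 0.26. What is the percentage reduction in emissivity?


Percentage reduction = (1 - coated/uncoated) * 100
  Ratio = 0.26 / 0.92 = 0.2826
  Reduction = (1 - 0.2826) * 100 = 71.7%

71.7%


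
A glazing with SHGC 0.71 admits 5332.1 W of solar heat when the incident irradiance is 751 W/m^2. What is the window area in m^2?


Rearrange Q = Area * SHGC * Irradiance:
  Area = Q / (SHGC * Irradiance)
  Area = 5332.1 / (0.71 * 751) = 10.0 m^2

10.0 m^2


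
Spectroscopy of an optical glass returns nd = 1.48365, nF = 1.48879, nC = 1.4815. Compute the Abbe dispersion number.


Abbe number formula: Vd = (nd - 1) / (nF - nC)
  nd - 1 = 1.48365 - 1 = 0.48365
  nF - nC = 1.48879 - 1.4815 = 0.00729
  Vd = 0.48365 / 0.00729 = 66.34

66.34


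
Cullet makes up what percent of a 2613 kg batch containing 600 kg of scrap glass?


Cullet ratio = (cullet mass / total batch mass) * 100
  Ratio = 600 / 2613 * 100 = 22.96%

22.96%


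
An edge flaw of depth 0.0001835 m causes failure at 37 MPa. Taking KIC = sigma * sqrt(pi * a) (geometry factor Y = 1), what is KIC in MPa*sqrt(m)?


Fracture toughness: KIC = sigma * sqrt(pi * a)
  pi * a = pi * 0.0001835 = 0.000576482
  sqrt(pi * a) = 0.02401
  KIC = 37 * 0.02401 = 0.888 MPa*sqrt(m)

0.888 MPa*sqrt(m)


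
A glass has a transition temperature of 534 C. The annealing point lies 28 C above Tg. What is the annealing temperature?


The annealing temperature is Tg plus the offset:
  T_anneal = 534 + 28 = 562 C

562 C


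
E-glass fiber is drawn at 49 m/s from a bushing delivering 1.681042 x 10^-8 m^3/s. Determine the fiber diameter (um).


Cross-sectional area from continuity:
  A = Q / v = 1.681042 x 10^-8 / 49 = 3.430698 x 10^-10 m^2
Diameter from circular cross-section:
  d = sqrt(4A / pi) * 10^6 (m -> um)
  d = sqrt(4 * 3.430698 x 10^-10 / pi) * 10^6 = 20.9 um

20.9 um


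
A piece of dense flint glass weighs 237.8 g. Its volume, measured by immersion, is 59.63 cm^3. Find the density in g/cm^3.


Use the definition of density:
  rho = mass / volume
  rho = 237.8 / 59.63 = 3.988 g/cm^3

3.988 g/cm^3


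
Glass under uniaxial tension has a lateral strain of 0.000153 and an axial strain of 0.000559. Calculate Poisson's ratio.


Poisson's ratio: nu = lateral strain / axial strain
  nu = 0.000153 / 0.000559 = 0.2737

0.2737


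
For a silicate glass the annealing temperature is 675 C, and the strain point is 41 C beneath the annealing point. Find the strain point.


Strain point = annealing point - difference:
  T_strain = 675 - 41 = 634 C

634 C


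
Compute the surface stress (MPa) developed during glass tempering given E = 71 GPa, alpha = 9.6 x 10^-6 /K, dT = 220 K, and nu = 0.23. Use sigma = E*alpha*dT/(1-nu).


Tempering stress: sigma = E * alpha * dT / (1 - nu)
  E (MPa) = 71 * 1000 = 71000
  Numerator = 71000 * (9.6 x 10^-6) * 220 = 149.952
  Denominator = 1 - 0.23 = 0.77
  sigma = 149.952 / 0.77 = 194.7 MPa

194.7 MPa


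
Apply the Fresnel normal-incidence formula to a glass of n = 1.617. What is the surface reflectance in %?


Fresnel reflectance at normal incidence:
  R = ((n - 1)/(n + 1))^2
  (n - 1)/(n + 1) = (1.617 - 1)/(1.617 + 1) = 0.235766
  R = 0.235766^2 = 0.0555856
  R(%) = 0.0555856 * 100 = 5.559%

5.559%


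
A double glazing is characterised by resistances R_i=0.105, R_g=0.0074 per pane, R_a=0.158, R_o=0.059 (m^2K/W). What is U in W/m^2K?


Total thermal resistance (series):
  R_total = R_in + R_glass + R_air + R_glass + R_out
  R_total = 0.105 + 0.0074 + 0.158 + 0.0074 + 0.059 = 0.3368 m^2K/W
U-value = 1 / R_total = 1 / 0.3368 = 2.969 W/m^2K

2.969 W/m^2K


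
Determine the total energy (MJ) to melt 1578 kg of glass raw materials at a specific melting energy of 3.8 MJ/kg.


Total energy = mass * specific energy
  E = 1578 * 3.8 = 5996.4 MJ

5996.4 MJ


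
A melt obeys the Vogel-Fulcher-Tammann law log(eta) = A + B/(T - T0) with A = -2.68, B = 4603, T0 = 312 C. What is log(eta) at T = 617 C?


VFT equation: log(eta) = A + B / (T - T0)
  T - T0 = 617 - 312 = 305
  B / (T - T0) = 4603 / 305 = 15.092
  log(eta) = -2.68 + 15.092 = 12.412

12.412


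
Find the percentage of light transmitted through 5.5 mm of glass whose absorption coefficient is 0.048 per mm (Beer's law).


Beer-Lambert law: T = exp(-alpha * thickness)
  exponent = -0.048 * 5.5 = -0.264
  T = exp(-0.264) = 0.768
  Percentage = 0.768 * 100 = 76.8%

76.8%


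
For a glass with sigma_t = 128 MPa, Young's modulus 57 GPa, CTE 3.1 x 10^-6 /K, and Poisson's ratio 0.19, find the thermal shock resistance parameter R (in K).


Thermal shock resistance: R = sigma * (1 - nu) / (E * alpha)
  Numerator = 128 * (1 - 0.19) = 103.68
  Denominator = 57 * 1000 * (3.1 x 10^-6) = 0.1767
  R = 103.68 / 0.1767 = 586.8 K

586.8 K


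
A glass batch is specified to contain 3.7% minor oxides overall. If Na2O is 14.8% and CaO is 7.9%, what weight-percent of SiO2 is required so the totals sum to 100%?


Known pieces sum to 100%:
  SiO2 = 100 - (others + Na2O + CaO)
  SiO2 = 100 - (3.7 + 14.8 + 7.9) = 73.6%

73.6%


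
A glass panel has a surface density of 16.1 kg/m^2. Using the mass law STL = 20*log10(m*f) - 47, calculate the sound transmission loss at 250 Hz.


Mass law: STL = 20 * log10(m * f) - 47
  m * f = 16.1 * 250 = 4025
  log10(4025) = 3.60477
  STL = 20 * 3.60477 - 47 = 72.0954 - 47 = 25.1 dB

25.1 dB


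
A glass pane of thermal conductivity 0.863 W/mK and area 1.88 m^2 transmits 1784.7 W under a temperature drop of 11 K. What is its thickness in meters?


Fourier's law: t = k * A * dT / Q
  t = 0.863 * 1.88 * 11 / 1784.7
  t = 17.84684 / 1784.7 = 0.01 m

0.01 m


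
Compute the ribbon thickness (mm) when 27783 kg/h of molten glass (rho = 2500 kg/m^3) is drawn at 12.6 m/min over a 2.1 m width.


Ribbon cross-section from mass balance:
  Volume rate = throughput / density = 27783 / 2500 = 11.1132 m^3/h
  thickness = volume rate / (speed * 60 * width), i.e.
  thickness = throughput / (60 * speed * width * density) * 1000
  thickness = 27783 / (60 * 12.6 * 2.1 * 2500) * 1000 = 7.0 mm

7.0 mm


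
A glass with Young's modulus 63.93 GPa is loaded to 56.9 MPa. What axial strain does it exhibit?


Rearrange E = sigma / epsilon:
  epsilon = sigma / E
  E (MPa) = 63.93 * 1000 = 63930
  epsilon = 56.9 / 63930 = 0.00089

0.00089


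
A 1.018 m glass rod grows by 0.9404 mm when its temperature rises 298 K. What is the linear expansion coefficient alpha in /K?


Rearrange dL = alpha * L0 * dT for alpha:
  alpha = dL / (L0 * dT)
  alpha = (0.9404 / 1000) / (1.018 * 298) = 0.0000031 /K = 3.1 x 10^-6 /K

3.1 x 10^-6 /K


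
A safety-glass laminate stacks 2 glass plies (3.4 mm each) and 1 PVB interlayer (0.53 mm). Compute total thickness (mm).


Total thickness = glass contribution + PVB contribution
  Glass: 2 * 3.4 = 6.8 mm
  PVB: 1 * 0.53 = 0.53 mm
  Total = 6.8 + 0.53 = 7.33 mm

7.33 mm


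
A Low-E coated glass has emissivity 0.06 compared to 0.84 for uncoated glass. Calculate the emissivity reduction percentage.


Percentage reduction = (1 - coated/uncoated) * 100
  Ratio = 0.06 / 0.84 = 0.0714
  Reduction = (1 - 0.0714) * 100 = 92.9%

92.9%


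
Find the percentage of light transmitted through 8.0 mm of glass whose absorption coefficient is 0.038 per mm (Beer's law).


Beer-Lambert law: T = exp(-alpha * thickness)
  exponent = -0.038 * 8.0 = -0.304
  T = exp(-0.304) = 0.7379
  Percentage = 0.7379 * 100 = 73.79%

73.79%


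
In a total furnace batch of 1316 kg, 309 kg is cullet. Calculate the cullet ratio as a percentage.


Cullet ratio = (cullet mass / total batch mass) * 100
  Ratio = 309 / 1316 * 100 = 23.48%

23.48%


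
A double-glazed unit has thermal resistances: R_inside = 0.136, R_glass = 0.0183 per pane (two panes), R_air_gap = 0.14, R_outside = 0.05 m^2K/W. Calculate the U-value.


Total thermal resistance (series):
  R_total = R_in + R_glass + R_air + R_glass + R_out
  R_total = 0.136 + 0.0183 + 0.14 + 0.0183 + 0.05 = 0.3626 m^2K/W
U-value = 1 / R_total = 1 / 0.3626 = 2.758 W/m^2K

2.758 W/m^2K


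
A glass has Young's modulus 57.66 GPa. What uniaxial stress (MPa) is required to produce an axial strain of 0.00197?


Rearrange E = sigma / epsilon:
  sigma = E * epsilon
  E (MPa) = 57.66 * 1000 = 57660
  sigma = 57660 * 0.00197 = 113.59 MPa

113.59 MPa


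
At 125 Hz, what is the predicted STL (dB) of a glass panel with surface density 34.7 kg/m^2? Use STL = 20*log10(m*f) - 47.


Mass law: STL = 20 * log10(m * f) - 47
  m * f = 34.7 * 125 = 4337.5
  log10(4337.5) = 3.63724
  STL = 20 * 3.63724 - 47 = 72.7448 - 47 = 25.7 dB

25.7 dB


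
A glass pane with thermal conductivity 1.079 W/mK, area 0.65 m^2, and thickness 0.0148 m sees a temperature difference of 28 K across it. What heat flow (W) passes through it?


Fourier's law: Q = k * A * dT / t
  Q = 1.079 * 0.65 * 28 / 0.0148
  Q = 19.6378 / 0.0148 = 1326.9 W

1326.9 W


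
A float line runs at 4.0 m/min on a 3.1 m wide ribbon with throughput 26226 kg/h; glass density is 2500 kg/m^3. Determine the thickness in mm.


Ribbon cross-section from mass balance:
  Volume rate = throughput / density = 26226 / 2500 = 10.4904 m^3/h
  thickness = volume rate / (speed * 60 * width), i.e.
  thickness = throughput / (60 * speed * width * density) * 1000
  thickness = 26226 / (60 * 4.0 * 3.1 * 2500) * 1000 = 14.1 mm

14.1 mm


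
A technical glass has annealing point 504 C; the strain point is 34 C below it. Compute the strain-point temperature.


Strain point = annealing point - difference:
  T_strain = 504 - 34 = 470 C

470 C


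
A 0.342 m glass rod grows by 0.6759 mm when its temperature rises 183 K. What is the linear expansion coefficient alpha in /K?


Rearrange dL = alpha * L0 * dT for alpha:
  alpha = dL / (L0 * dT)
  alpha = (0.6759 / 1000) / (0.342 * 183) = 0.0000108 /K = 1.08 x 10^-5 /K

1.08 x 10^-5 /K


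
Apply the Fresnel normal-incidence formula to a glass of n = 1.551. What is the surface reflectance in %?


Fresnel reflectance at normal incidence:
  R = ((n - 1)/(n + 1))^2
  (n - 1)/(n + 1) = (1.551 - 1)/(1.551 + 1) = 0.215994
  R = 0.215994^2 = 0.0466534
  R(%) = 0.0466534 * 100 = 4.665%

4.665%


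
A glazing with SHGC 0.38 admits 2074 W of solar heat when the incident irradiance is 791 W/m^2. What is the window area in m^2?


Rearrange Q = Area * SHGC * Irradiance:
  Area = Q / (SHGC * Irradiance)
  Area = 2074 / (0.38 * 791) = 6.9 m^2

6.9 m^2


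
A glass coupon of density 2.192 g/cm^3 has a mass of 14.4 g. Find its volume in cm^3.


Rearrange rho = m / V:
  V = m / rho
  V = 14.4 / 2.192 = 6.569 cm^3

6.569 cm^3


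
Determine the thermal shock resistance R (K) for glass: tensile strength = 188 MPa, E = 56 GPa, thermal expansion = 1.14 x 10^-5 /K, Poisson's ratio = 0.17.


Thermal shock resistance: R = sigma * (1 - nu) / (E * alpha)
  Numerator = 188 * (1 - 0.17) = 156.04
  Denominator = 56 * 1000 * (1.14 x 10^-5) = 0.6384
  R = 156.04 / 0.6384 = 244.4 K

244.4 K


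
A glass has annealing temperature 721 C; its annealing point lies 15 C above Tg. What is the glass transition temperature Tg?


Rearrange T_anneal = Tg + offset for Tg:
  Tg = T_anneal - offset = 721 - 15 = 706 C

706 C


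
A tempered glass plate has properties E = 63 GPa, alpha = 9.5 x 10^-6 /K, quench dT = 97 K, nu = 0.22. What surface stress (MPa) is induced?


Tempering stress: sigma = E * alpha * dT / (1 - nu)
  E (MPa) = 63 * 1000 = 63000
  Numerator = 63000 * (9.5 x 10^-6) * 97 = 58.0545
  Denominator = 1 - 0.22 = 0.78
  sigma = 58.0545 / 0.78 = 74.4 MPa

74.4 MPa


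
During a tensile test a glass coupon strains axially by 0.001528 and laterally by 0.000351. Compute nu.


Poisson's ratio: nu = lateral strain / axial strain
  nu = 0.000351 / 0.001528 = 0.2297

0.2297


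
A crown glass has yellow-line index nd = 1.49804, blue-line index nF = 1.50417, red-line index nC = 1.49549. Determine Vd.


Abbe number formula: Vd = (nd - 1) / (nF - nC)
  nd - 1 = 1.49804 - 1 = 0.49804
  nF - nC = 1.50417 - 1.49549 = 0.00868
  Vd = 0.49804 / 0.00868 = 57.38

57.38


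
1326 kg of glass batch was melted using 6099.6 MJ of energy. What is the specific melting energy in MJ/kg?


Rearrange E = m * s for s:
  s = E / m
  s = 6099.6 / 1326 = 4.6 MJ/kg

4.6 MJ/kg


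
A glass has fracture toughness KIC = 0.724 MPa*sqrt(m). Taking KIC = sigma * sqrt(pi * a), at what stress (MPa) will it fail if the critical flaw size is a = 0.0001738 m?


Rearrange KIC = sigma * sqrt(pi * a):
  sigma = KIC / sqrt(pi * a)
  sqrt(pi * 0.0001738) = 0.023367
  sigma = 0.724 / 0.023367 = 30.98 MPa

30.98 MPa


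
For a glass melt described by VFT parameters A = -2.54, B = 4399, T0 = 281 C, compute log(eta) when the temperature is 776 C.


VFT equation: log(eta) = A + B / (T - T0)
  T - T0 = 776 - 281 = 495
  B / (T - T0) = 4399 / 495 = 8.887
  log(eta) = -2.54 + 8.887 = 6.347

6.347


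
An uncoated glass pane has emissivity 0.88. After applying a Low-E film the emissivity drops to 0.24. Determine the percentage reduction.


Percentage reduction = (1 - coated/uncoated) * 100
  Ratio = 0.24 / 0.88 = 0.2727
  Reduction = (1 - 0.2727) * 100 = 72.7%

72.7%


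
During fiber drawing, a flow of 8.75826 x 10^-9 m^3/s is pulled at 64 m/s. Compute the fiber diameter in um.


Cross-sectional area from continuity:
  A = Q / v = 8.75826 x 10^-9 / 64 = 1.368478 x 10^-10 m^2
Diameter from circular cross-section:
  d = sqrt(4A / pi) * 10^6 (m -> um)
  d = sqrt(4 * 1.368478 x 10^-10 / pi) * 10^6 = 13.2 um

13.2 um


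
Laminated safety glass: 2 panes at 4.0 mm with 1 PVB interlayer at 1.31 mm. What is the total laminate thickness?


Total thickness = glass contribution + PVB contribution
  Glass: 2 * 4.0 = 8.0 mm
  PVB: 1 * 1.31 = 1.31 mm
  Total = 8.0 + 1.31 = 9.31 mm

9.31 mm


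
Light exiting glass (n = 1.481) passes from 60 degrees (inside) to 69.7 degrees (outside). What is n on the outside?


Apply Snell's law: n1 * sin(theta1) = n2 * sin(theta2)
  n2 = n1 * sin(theta1) / sin(theta2)
  sin(60) = 0.866025
  sin(69.7) = 0.937889
  n2 = 1.481 * 0.866025 / 0.937889 = 1.3675

1.3675


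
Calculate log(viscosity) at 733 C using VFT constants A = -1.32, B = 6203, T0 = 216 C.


VFT equation: log(eta) = A + B / (T - T0)
  T - T0 = 733 - 216 = 517
  B / (T - T0) = 6203 / 517 = 11.998
  log(eta) = -1.32 + 11.998 = 10.678

10.678


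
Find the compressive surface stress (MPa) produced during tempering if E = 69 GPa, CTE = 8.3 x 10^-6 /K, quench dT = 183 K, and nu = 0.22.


Tempering stress: sigma = E * alpha * dT / (1 - nu)
  E (MPa) = 69 * 1000 = 69000
  Numerator = 69000 * (8.3 x 10^-6) * 183 = 104.8041
  Denominator = 1 - 0.22 = 0.78
  sigma = 104.8041 / 0.78 = 134.4 MPa

134.4 MPa


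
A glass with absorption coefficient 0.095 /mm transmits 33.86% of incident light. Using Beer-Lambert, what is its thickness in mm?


Rearrange T = exp(-alpha * thickness):
  thickness = -ln(T) / alpha
  T = 33.86/100 = 0.3386
  ln(T) = -1.08294
  -ln(T) = 1.08294
  thickness = 1.08294 / 0.095 = 11.4 mm

11.4 mm


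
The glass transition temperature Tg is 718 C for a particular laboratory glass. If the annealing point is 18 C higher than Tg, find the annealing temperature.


The annealing temperature is Tg plus the offset:
  T_anneal = 718 + 18 = 736 C

736 C


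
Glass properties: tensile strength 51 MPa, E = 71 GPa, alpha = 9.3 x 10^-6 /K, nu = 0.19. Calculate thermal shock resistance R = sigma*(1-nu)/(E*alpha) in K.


Thermal shock resistance: R = sigma * (1 - nu) / (E * alpha)
  Numerator = 51 * (1 - 0.19) = 41.31
  Denominator = 71 * 1000 * (9.3 x 10^-6) = 0.6603
  R = 41.31 / 0.6603 = 62.6 K

62.6 K


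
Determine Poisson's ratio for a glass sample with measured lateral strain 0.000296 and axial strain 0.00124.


Poisson's ratio: nu = lateral strain / axial strain
  nu = 0.000296 / 0.00124 = 0.2387

0.2387


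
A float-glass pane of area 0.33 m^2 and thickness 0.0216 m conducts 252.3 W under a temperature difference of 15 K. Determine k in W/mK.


Fourier's law rearranged: k = Q * t / (A * dT)
  Numerator = 252.3 * 0.0216 = 5.44968
  Denominator = 0.33 * 15 = 4.95
  k = 5.44968 / 4.95 = 1.101 W/mK

1.101 W/mK


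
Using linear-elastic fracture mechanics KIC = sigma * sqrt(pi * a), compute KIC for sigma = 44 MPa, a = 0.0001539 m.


Fracture toughness: KIC = sigma * sqrt(pi * a)
  pi * a = pi * 0.0001539 = 0.000483491
  sqrt(pi * a) = 0.021988
  KIC = 44 * 0.021988 = 0.967 MPa*sqrt(m)

0.967 MPa*sqrt(m)


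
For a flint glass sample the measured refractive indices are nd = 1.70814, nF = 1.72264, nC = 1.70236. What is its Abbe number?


Abbe number formula: Vd = (nd - 1) / (nF - nC)
  nd - 1 = 1.70814 - 1 = 0.70814
  nF - nC = 1.72264 - 1.70236 = 0.02028
  Vd = 0.70814 / 0.02028 = 34.92

34.92


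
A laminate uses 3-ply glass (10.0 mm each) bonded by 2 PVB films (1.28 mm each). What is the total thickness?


Total thickness = glass contribution + PVB contribution
  Glass: 3 * 10.0 = 30.0 mm
  PVB: 2 * 1.28 = 2.56 mm
  Total = 30.0 + 2.56 = 32.56 mm

32.56 mm


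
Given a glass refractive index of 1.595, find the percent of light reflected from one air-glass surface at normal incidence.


Fresnel reflectance at normal incidence:
  R = ((n - 1)/(n + 1))^2
  (n - 1)/(n + 1) = (1.595 - 1)/(1.595 + 1) = 0.229287
  R = 0.229287^2 = 0.0525725
  R(%) = 0.0525725 * 100 = 5.257%

5.257%


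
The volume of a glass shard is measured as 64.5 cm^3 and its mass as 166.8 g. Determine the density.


Use the definition of density:
  rho = mass / volume
  rho = 166.8 / 64.5 = 2.586 g/cm^3

2.586 g/cm^3


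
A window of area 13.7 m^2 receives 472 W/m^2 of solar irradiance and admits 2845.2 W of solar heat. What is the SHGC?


Rearrange Q = Area * SHGC * Irradiance:
  SHGC = Q / (Area * Irradiance)
  SHGC = 2845.2 / (13.7 * 472) = 0.44

0.44


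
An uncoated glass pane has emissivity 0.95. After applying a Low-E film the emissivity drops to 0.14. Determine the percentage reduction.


Percentage reduction = (1 - coated/uncoated) * 100
  Ratio = 0.14 / 0.95 = 0.1474
  Reduction = (1 - 0.1474) * 100 = 85.3%

85.3%


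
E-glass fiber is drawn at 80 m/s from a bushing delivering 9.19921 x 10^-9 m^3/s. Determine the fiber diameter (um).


Cross-sectional area from continuity:
  A = Q / v = 9.19921 x 10^-9 / 80 = 1.149901 x 10^-10 m^2
Diameter from circular cross-section:
  d = sqrt(4A / pi) * 10^6 (m -> um)
  d = sqrt(4 * 1.149901 x 10^-10 / pi) * 10^6 = 12.1 um

12.1 um


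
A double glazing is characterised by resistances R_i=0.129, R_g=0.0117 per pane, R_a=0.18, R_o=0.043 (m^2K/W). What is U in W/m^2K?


Total thermal resistance (series):
  R_total = R_in + R_glass + R_air + R_glass + R_out
  R_total = 0.129 + 0.0117 + 0.18 + 0.0117 + 0.043 = 0.3754 m^2K/W
U-value = 1 / R_total = 1 / 0.3754 = 2.664 W/m^2K

2.664 W/m^2K


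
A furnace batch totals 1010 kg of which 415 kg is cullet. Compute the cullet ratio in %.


Cullet ratio = (cullet mass / total batch mass) * 100
  Ratio = 415 / 1010 * 100 = 41.09%

41.09%


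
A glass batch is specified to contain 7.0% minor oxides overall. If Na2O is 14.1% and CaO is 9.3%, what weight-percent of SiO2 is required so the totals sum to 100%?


Known pieces sum to 100%:
  SiO2 = 100 - (others + Na2O + CaO)
  SiO2 = 100 - (7.0 + 14.1 + 9.3) = 69.6%

69.6%


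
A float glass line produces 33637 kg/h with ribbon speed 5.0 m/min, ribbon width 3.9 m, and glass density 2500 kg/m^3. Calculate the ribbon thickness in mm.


Ribbon cross-section from mass balance:
  Volume rate = throughput / density = 33637 / 2500 = 13.4548 m^3/h
  thickness = volume rate / (speed * 60 * width), i.e.
  thickness = throughput / (60 * speed * width * density) * 1000
  thickness = 33637 / (60 * 5.0 * 3.9 * 2500) * 1000 = 11.5 mm

11.5 mm


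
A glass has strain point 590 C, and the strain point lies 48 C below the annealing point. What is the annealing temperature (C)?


T_anneal = T_strain + gap:
  T_anneal = 590 + 48 = 638 C

638 C


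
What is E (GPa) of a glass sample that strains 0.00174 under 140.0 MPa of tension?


Young's modulus: E = stress / strain
  E = 140.0 MPa / 0.00174 = 80459.77 MPa
Convert to GPa: 80459.77 / 1000 = 80.46 GPa

80.46 GPa


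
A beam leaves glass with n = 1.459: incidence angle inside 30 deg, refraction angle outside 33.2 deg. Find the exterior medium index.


Apply Snell's law: n1 * sin(theta1) = n2 * sin(theta2)
  n2 = n1 * sin(theta1) / sin(theta2)
  sin(30) = 0.5
  sin(33.2) = 0.547563
  n2 = 1.459 * 0.5 / 0.547563 = 1.3323

1.3323


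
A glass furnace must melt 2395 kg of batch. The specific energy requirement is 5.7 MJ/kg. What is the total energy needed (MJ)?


Total energy = mass * specific energy
  E = 2395 * 5.7 = 13651.5 MJ

13651.5 MJ


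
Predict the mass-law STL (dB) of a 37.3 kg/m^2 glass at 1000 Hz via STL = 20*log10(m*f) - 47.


Mass law: STL = 20 * log10(m * f) - 47
  m * f = 37.3 * 1000 = 37300
  log10(37300) = 4.57171
  STL = 20 * 4.57171 - 47 = 91.4342 - 47 = 44.4 dB

44.4 dB


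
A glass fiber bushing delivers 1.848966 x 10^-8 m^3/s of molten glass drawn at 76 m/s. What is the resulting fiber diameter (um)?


Cross-sectional area from continuity:
  A = Q / v = 1.848966 x 10^-8 / 76 = 2.43285 x 10^-10 m^2
Diameter from circular cross-section:
  d = sqrt(4A / pi) * 10^6 (m -> um)
  d = sqrt(4 * 2.43285 x 10^-10 / pi) * 10^6 = 17.6 um

17.6 um


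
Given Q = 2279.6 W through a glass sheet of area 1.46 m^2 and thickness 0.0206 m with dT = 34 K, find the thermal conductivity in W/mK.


Fourier's law rearranged: k = Q * t / (A * dT)
  Numerator = 2279.6 * 0.0206 = 46.95976
  Denominator = 1.46 * 34 = 49.64
  k = 46.95976 / 49.64 = 0.946 W/mK

0.946 W/mK


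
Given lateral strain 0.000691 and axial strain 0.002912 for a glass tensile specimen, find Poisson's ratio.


Poisson's ratio: nu = lateral strain / axial strain
  nu = 0.000691 / 0.002912 = 0.2373

0.2373


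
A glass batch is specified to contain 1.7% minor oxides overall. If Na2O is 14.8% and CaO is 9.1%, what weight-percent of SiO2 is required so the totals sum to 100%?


Known pieces sum to 100%:
  SiO2 = 100 - (others + Na2O + CaO)
  SiO2 = 100 - (1.7 + 14.8 + 9.1) = 74.4%

74.4%


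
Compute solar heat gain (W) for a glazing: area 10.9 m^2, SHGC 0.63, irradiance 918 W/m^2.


Solar heat gain: Q = Area * SHGC * Irradiance
  Q = 10.9 * 0.63 * 918 = 6303.9 W

6303.9 W


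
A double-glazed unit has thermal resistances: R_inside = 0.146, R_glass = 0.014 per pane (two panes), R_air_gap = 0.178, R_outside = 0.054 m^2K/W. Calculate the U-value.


Total thermal resistance (series):
  R_total = R_in + R_glass + R_air + R_glass + R_out
  R_total = 0.146 + 0.014 + 0.178 + 0.014 + 0.054 = 0.406 m^2K/W
U-value = 1 / R_total = 1 / 0.406 = 2.463 W/m^2K

2.463 W/m^2K


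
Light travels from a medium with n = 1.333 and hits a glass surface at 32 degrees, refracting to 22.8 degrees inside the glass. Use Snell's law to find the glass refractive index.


Apply Snell's law: n1 * sin(theta1) = n2 * sin(theta2)
  n2 = n1 * sin(theta1) / sin(theta2)
  sin(32) = 0.529919
  sin(22.8) = 0.387516
  n2 = 1.333 * 0.529919 / 0.387516 = 1.8228

1.8228


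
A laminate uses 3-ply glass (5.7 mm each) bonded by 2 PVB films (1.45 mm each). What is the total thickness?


Total thickness = glass contribution + PVB contribution
  Glass: 3 * 5.7 = 17.1 mm
  PVB: 2 * 1.45 = 2.9 mm
  Total = 17.1 + 2.9 = 20.0 mm

20.0 mm


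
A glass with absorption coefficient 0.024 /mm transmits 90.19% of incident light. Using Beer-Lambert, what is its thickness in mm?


Rearrange T = exp(-alpha * thickness):
  thickness = -ln(T) / alpha
  T = 90.19/100 = 0.9019
  ln(T) = -0.10325
  -ln(T) = 0.10325
  thickness = 0.10325 / 0.024 = 4.3 mm

4.3 mm


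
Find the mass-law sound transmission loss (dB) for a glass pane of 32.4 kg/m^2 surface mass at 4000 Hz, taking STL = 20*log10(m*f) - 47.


Mass law: STL = 20 * log10(m * f) - 47
  m * f = 32.4 * 4000 = 129600
  log10(129600) = 5.11261
  STL = 20 * 5.11261 - 47 = 102.2522 - 47 = 55.3 dB

55.3 dB


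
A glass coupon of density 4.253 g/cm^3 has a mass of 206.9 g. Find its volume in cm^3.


Rearrange rho = m / V:
  V = m / rho
  V = 206.9 / 4.253 = 48.648 cm^3

48.648 cm^3


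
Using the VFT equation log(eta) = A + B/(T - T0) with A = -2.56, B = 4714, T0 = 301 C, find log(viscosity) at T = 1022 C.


VFT equation: log(eta) = A + B / (T - T0)
  T - T0 = 1022 - 301 = 721
  B / (T - T0) = 4714 / 721 = 6.538
  log(eta) = -2.56 + 6.538 = 3.978

3.978


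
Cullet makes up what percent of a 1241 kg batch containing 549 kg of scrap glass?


Cullet ratio = (cullet mass / total batch mass) * 100
  Ratio = 549 / 1241 * 100 = 44.24%

44.24%


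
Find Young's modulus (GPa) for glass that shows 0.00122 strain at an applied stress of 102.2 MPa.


Young's modulus: E = stress / strain
  E = 102.2 MPa / 0.00122 = 83770.49 MPa
Convert to GPa: 83770.49 / 1000 = 83.77 GPa

83.77 GPa


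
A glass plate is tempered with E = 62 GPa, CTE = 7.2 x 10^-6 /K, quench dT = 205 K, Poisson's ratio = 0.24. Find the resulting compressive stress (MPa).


Tempering stress: sigma = E * alpha * dT / (1 - nu)
  E (MPa) = 62 * 1000 = 62000
  Numerator = 62000 * (7.2 x 10^-6) * 205 = 91.512
  Denominator = 1 - 0.24 = 0.76
  sigma = 91.512 / 0.76 = 120.4 MPa

120.4 MPa


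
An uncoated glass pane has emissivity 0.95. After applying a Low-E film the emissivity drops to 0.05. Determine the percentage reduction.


Percentage reduction = (1 - coated/uncoated) * 100
  Ratio = 0.05 / 0.95 = 0.0526
  Reduction = (1 - 0.0526) * 100 = 94.7%

94.7%


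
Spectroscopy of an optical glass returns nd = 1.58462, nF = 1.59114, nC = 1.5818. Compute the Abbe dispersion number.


Abbe number formula: Vd = (nd - 1) / (nF - nC)
  nd - 1 = 1.58462 - 1 = 0.58462
  nF - nC = 1.59114 - 1.5818 = 0.00934
  Vd = 0.58462 / 0.00934 = 62.59

62.59


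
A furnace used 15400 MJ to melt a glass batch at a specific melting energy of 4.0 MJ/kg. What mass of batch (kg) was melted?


Rearrange E = m * s for m:
  m = E / s
  m = 15400 / 4.0 = 3850.0 kg

3850.0 kg


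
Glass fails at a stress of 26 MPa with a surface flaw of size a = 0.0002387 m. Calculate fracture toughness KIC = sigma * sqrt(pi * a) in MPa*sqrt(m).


Fracture toughness: KIC = sigma * sqrt(pi * a)
  pi * a = pi * 0.0002387 = 0.000749898
  sqrt(pi * a) = 0.027384
  KIC = 26 * 0.027384 = 0.712 MPa*sqrt(m)

0.712 MPa*sqrt(m)


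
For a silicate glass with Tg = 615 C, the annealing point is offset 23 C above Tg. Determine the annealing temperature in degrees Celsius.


The annealing temperature is Tg plus the offset:
  T_anneal = 615 + 23 = 638 C

638 C


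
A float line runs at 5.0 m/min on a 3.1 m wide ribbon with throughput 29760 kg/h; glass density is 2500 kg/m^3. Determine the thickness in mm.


Ribbon cross-section from mass balance:
  Volume rate = throughput / density = 29760 / 2500 = 11.904 m^3/h
  thickness = volume rate / (speed * 60 * width), i.e.
  thickness = throughput / (60 * speed * width * density) * 1000
  thickness = 29760 / (60 * 5.0 * 3.1 * 2500) * 1000 = 12.8 mm

12.8 mm


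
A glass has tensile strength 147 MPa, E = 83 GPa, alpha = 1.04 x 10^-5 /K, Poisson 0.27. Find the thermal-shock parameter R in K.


Thermal shock resistance: R = sigma * (1 - nu) / (E * alpha)
  Numerator = 147 * (1 - 0.27) = 107.31
  Denominator = 83 * 1000 * (1.04 x 10^-5) = 0.8632
  R = 107.31 / 0.8632 = 124.3 K

124.3 K


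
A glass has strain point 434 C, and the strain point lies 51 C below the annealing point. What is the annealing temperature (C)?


T_anneal = T_strain + gap:
  T_anneal = 434 + 51 = 485 C

485 C


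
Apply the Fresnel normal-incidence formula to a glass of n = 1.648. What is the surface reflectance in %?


Fresnel reflectance at normal incidence:
  R = ((n - 1)/(n + 1))^2
  (n - 1)/(n + 1) = (1.648 - 1)/(1.648 + 1) = 0.244713
  R = 0.244713^2 = 0.0598845
  R(%) = 0.0598845 * 100 = 5.988%

5.988%


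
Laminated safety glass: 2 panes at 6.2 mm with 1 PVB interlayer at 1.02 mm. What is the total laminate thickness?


Total thickness = glass contribution + PVB contribution
  Glass: 2 * 6.2 = 12.4 mm
  PVB: 1 * 1.02 = 1.02 mm
  Total = 12.4 + 1.02 = 13.42 mm

13.42 mm


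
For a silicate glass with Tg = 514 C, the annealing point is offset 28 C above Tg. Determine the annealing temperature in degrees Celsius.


The annealing temperature is Tg plus the offset:
  T_anneal = 514 + 28 = 542 C

542 C


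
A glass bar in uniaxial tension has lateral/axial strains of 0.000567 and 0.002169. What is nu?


Poisson's ratio: nu = lateral strain / axial strain
  nu = 0.000567 / 0.002169 = 0.2614

0.2614


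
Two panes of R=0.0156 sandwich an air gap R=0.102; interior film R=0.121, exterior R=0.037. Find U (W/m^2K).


Total thermal resistance (series):
  R_total = R_in + R_glass + R_air + R_glass + R_out
  R_total = 0.121 + 0.0156 + 0.102 + 0.0156 + 0.037 = 0.2912 m^2K/W
U-value = 1 / R_total = 1 / 0.2912 = 3.434 W/m^2K

3.434 W/m^2K


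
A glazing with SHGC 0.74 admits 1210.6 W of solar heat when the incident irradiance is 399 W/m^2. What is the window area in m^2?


Rearrange Q = Area * SHGC * Irradiance:
  Area = Q / (SHGC * Irradiance)
  Area = 1210.6 / (0.74 * 399) = 4.1 m^2

4.1 m^2


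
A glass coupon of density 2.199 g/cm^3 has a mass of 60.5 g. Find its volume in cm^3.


Rearrange rho = m / V:
  V = m / rho
  V = 60.5 / 2.199 = 27.513 cm^3

27.513 cm^3


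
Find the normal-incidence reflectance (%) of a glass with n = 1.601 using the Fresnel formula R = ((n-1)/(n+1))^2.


Fresnel reflectance at normal incidence:
  R = ((n - 1)/(n + 1))^2
  (n - 1)/(n + 1) = (1.601 - 1)/(1.601 + 1) = 0.231065
  R = 0.231065^2 = 0.053391
  R(%) = 0.053391 * 100 = 5.339%

5.339%


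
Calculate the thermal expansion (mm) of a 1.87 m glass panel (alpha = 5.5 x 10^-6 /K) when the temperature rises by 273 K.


Thermal expansion formula: dL = alpha * L0 * dT
  dL = (5.5 x 10^-6) * 1.87 * 273 = 0.00280781 m
Convert to mm: 0.00280781 * 1000 = 2.8078 mm

2.8078 mm


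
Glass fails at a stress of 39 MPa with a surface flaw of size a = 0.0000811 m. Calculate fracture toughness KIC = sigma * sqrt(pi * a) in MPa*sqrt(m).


Fracture toughness: KIC = sigma * sqrt(pi * a)
  pi * a = pi * 0.0000811 = 0.000254783
  sqrt(pi * a) = 0.015962
  KIC = 39 * 0.015962 = 0.623 MPa*sqrt(m)

0.623 MPa*sqrt(m)


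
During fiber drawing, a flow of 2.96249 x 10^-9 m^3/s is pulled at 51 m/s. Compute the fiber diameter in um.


Cross-sectional area from continuity:
  A = Q / v = 2.96249 x 10^-9 / 51 = 5.808804 x 10^-11 m^2
Diameter from circular cross-section:
  d = sqrt(4A / pi) * 10^6 (m -> um)
  d = sqrt(4 * 5.808804 x 10^-11 / pi) * 10^6 = 8.6 um

8.6 um


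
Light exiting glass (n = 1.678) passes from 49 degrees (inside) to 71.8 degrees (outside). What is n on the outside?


Apply Snell's law: n1 * sin(theta1) = n2 * sin(theta2)
  n2 = n1 * sin(theta1) / sin(theta2)
  sin(49) = 0.75471
  sin(71.8) = 0.949972
  n2 = 1.678 * 0.75471 / 0.949972 = 1.3331

1.3331


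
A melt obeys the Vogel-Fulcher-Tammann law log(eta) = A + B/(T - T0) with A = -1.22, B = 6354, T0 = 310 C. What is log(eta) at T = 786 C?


VFT equation: log(eta) = A + B / (T - T0)
  T - T0 = 786 - 310 = 476
  B / (T - T0) = 6354 / 476 = 13.349
  log(eta) = -1.22 + 13.349 = 12.129

12.129
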